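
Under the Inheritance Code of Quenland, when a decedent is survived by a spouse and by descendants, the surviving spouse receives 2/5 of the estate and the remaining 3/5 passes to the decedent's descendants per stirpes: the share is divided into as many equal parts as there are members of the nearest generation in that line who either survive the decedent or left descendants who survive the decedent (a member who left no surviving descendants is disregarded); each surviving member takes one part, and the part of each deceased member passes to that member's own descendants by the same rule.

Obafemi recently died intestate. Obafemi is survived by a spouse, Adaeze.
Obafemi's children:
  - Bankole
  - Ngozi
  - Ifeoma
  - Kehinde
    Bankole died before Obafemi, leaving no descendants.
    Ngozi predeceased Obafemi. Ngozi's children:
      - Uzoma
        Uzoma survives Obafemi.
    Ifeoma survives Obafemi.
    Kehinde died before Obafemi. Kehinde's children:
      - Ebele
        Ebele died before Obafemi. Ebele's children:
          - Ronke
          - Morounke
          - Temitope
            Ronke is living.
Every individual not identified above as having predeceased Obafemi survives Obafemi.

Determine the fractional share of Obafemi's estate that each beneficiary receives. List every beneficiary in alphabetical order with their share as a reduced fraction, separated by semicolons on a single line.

Adaeze, as surviving spouse, takes 2/5.
The remaining 3/5 passes to Obafemi's descendants per stirpes.
Bankole left no surviving issue, so that branch lapses and is disregarded.
The 3/5 is divided into 3 equal shares of 1/5 among Ngozi, Ifeoma, Kehinde.
Ngozi predeceased; the 1/5 allotted to Ngozi's branch passes to Ngozi's issue by representation.
Uzoma is the sole taker at this level and receives the full 1/5.
Ifeoma is living and takes 1/5.
Kehinde predeceased; the 1/5 allotted to Kehinde's branch passes to Kehinde's issue by representation.
Ebele's line is the sole branch at this level, so the full 1/5 passes to Ebele's issue by representation.
The 1/5 is divided into 3 equal shares of 1/15 among Ronke, Morounke, Temitope.
Ronke is living and takes 1/15.
Morounke is living and takes 1/15.
Temitope is living and takes 1/15.

Adaeze 2/5; Ifeoma 1/5; Morounke 1/15; Ronke 1/15; Temitope 1/15; Uzoma 1/5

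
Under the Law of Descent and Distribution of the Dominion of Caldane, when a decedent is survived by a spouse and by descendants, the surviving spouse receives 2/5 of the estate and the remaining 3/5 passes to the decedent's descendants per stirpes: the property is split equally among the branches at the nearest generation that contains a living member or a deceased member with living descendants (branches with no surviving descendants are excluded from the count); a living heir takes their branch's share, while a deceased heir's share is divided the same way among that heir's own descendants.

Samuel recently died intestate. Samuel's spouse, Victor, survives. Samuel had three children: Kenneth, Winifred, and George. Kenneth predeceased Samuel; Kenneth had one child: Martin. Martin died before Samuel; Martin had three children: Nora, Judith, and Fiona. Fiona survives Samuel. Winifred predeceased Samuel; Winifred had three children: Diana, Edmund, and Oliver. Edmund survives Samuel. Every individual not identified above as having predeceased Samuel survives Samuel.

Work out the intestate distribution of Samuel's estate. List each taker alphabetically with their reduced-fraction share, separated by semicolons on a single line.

Diana 1/15; Edmund 1/15; Fiona 1/15; George 1/5; Judith 1/15; Nora 1/15; Oliver 1/15; Victor 2/5

Victor, as surviving spouse, takes 2/5.
The remaining 3/5 passes to Samuel's descendants per stirpes.
The 3/5 is divided into 3 equal shares of 1/5 among Kenneth, Winifred, George.
Kenneth predeceased; the 1/5 allotted to Kenneth's branch passes to Kenneth's issue by representation.
Martin's line is the sole branch at this level, so the full 1/5 passes to Martin's issue by representation.
The 1/5 is divided into 3 equal shares of 1/15 among Nora, Judith, Fiona.
Nora is living and takes 1/15.
Judith is living and takes 1/15.
Fiona is living and takes 1/15.
Winifred predeceased; the 1/5 allotted to Winifred's branch passes to Winifred's issue by representation.
The 1/5 is divided into 3 equal shares of 1/15 among Diana, Edmund, Oliver.
Diana is living and takes 1/15.
Edmund is living and takes 1/15.
Oliver is living and takes 1/15.
George is living and takes 1/5.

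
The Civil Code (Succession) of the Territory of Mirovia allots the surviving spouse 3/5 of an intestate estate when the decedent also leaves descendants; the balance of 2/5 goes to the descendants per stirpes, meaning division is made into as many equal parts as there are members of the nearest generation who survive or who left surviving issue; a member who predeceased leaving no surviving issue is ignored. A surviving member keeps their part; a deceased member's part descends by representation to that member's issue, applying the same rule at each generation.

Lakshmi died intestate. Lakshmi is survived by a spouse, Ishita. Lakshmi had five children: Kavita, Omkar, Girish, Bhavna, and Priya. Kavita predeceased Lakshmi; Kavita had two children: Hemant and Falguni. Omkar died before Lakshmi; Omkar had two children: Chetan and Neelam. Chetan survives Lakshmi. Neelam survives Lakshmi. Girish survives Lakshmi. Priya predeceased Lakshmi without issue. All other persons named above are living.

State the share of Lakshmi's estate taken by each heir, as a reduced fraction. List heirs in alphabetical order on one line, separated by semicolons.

Bhavna 1/10; Chetan 1/20; Falguni 1/20; Girish 1/10; Hemant 1/20; Ishita 3/5; Neelam 1/20

Ishita, as surviving spouse, takes 3/5.
The remaining 2/5 passes to Lakshmi's descendants per stirpes.
Priya left no surviving issue, so that branch lapses and is disregarded.
The 2/5 is divided into 4 equal shares of 1/10 among Kavita, Omkar, Girish, Bhavna.
Kavita predeceased; the 1/10 allotted to Kavita's branch passes to Kavita's issue by representation.
The 1/10 is divided into 2 equal shares of 1/20 among Hemant, Falguni.
Hemant is living and takes 1/20.
Falguni is living and takes 1/20.
Omkar predeceased; the 1/10 allotted to Omkar's branch passes to Omkar's issue by representation.
The 1/10 is divided into 2 equal shares of 1/20 among Chetan, Neelam.
Chetan is living and takes 1/20.
Neelam is living and takes 1/20.
Girish is living and takes 1/10.
Bhavna is living and takes 1/10.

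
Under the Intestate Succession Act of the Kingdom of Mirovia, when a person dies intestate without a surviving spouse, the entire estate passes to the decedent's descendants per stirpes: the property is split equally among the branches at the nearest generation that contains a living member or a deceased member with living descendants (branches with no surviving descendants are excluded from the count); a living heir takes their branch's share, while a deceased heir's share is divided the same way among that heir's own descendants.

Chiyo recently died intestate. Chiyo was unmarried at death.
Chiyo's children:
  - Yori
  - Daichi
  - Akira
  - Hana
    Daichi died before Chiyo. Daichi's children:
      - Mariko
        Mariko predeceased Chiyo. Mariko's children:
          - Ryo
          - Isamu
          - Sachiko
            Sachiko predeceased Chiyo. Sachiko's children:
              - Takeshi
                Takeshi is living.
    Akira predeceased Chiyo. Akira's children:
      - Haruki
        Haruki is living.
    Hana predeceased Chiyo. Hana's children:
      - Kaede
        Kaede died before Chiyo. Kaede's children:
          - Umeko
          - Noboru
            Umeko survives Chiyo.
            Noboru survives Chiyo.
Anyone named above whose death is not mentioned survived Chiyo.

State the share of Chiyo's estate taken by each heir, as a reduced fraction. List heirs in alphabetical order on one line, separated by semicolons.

Haruki 1/4; Isamu 1/12; Noboru 1/8; Ryo 1/12; Takeshi 1/12; Umeko 1/8; Yori 1/4

There is no surviving spouse, so the entire estate passes to Chiyo's descendants per stirpes.
The estate is divided into 4 equal shares of 1/4 among Yori, Daichi, Akira, Hana.
Yori is living and takes 1/4.
Daichi predeceased; the 1/4 allotted to Daichi's branch passes to Daichi's issue by representation.
Mariko's line is the sole branch at this level, so the full 1/4 passes to Mariko's issue by representation.
The 1/4 is divided into 3 equal shares of 1/12 among Ryo, Isamu, Sachiko.
Ryo is living and takes 1/12.
Isamu is living and takes 1/12.
Sachiko predeceased; the 1/12 allotted to Sachiko's branch passes to Sachiko's issue by representation.
Takeshi is the sole taker at this level and receives the full 1/12.
Akira predeceased; the 1/4 allotted to Akira's branch passes to Akira's issue by representation.
Haruki is the sole taker at this level and receives the full 1/4.
Hana predeceased; the 1/4 allotted to Hana's branch passes to Hana's issue by representation.
Kaede's line is the sole branch at this level, so the full 1/4 passes to Kaede's issue by representation.
The 1/4 is divided into 2 equal shares of 1/8 among Umeko, Noboru.
Umeko is living and takes 1/8.
Noboru is living and takes 1/8.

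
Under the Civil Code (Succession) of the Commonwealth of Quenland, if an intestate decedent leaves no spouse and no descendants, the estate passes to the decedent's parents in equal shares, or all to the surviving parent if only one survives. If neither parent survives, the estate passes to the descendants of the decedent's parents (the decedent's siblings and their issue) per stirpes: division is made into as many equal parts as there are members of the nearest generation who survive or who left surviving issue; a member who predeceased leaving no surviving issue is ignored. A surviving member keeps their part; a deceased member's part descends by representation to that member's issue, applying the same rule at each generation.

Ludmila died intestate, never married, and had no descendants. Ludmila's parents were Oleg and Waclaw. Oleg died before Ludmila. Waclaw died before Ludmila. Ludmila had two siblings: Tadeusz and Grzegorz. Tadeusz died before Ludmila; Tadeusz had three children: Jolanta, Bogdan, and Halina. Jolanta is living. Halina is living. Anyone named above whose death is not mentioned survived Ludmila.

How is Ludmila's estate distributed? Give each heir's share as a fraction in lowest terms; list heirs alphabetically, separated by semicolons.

Bogdan 1/6; Grzegorz 1/2; Halina 1/6; Jolanta 1/6

Neither parent survives and there are no descendants, so the estate passes to Ludmila's siblings and their issue per stirpes.
The estate is divided into 2 equal shares of 1/2 among Tadeusz, Grzegorz.
Tadeusz predeceased; the 1/2 allotted to Tadeusz's branch passes to Tadeusz's issue by representation.
The 1/2 is divided into 3 equal shares of 1/6 among Jolanta, Bogdan, Halina.
Jolanta is living and takes 1/6.
Bogdan is living and takes 1/6.
Halina is living and takes 1/6.
Grzegorz is living and takes 1/2.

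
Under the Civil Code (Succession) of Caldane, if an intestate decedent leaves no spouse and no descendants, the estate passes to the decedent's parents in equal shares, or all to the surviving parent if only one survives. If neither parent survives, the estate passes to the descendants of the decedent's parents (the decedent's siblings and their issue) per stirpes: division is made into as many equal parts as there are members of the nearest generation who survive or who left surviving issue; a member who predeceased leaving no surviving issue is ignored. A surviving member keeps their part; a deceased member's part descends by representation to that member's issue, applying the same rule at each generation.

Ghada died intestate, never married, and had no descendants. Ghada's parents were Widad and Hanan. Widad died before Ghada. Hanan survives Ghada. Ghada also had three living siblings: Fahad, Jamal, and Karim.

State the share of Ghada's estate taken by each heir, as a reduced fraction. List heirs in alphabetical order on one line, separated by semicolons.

Only one parent, Hanan, survives, so Hanan takes the entire estate. The siblings take nothing because a surviving parent has priority.

Hanan 1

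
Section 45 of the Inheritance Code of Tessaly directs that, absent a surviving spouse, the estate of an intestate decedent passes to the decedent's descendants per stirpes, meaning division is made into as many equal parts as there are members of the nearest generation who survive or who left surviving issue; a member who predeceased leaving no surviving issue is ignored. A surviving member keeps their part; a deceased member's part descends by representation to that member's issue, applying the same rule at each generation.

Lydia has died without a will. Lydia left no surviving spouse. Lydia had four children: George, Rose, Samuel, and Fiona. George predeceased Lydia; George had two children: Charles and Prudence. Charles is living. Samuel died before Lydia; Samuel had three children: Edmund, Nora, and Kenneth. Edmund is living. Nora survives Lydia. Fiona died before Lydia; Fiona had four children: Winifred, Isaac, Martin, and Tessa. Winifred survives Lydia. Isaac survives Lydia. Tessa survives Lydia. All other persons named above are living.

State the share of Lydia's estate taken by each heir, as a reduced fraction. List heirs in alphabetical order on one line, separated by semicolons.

Charles 1/8; Edmund 1/12; Isaac 1/16; Kenneth 1/12; Martin 1/16; Nora 1/12; Prudence 1/8; Rose 1/4; Tessa 1/16; Winifred 1/16

There is no surviving spouse, so the entire estate passes to Lydia's descendants per stirpes.
The estate is divided into 4 equal shares of 1/4 among George, Rose, Samuel, Fiona.
George predeceased; the 1/4 allotted to George's branch passes to George's issue by representation.
The 1/4 is divided into 2 equal shares of 1/8 among Charles, Prudence.
Charles is living and takes 1/8.
Prudence is living and takes 1/8.
Rose is living and takes 1/4.
Samuel predeceased; the 1/4 allotted to Samuel's branch passes to Samuel's issue by representation.
The 1/4 is divided into 3 equal shares of 1/12 among Edmund, Nora, Kenneth.
Edmund is living and takes 1/12.
Nora is living and takes 1/12.
Kenneth is living and takes 1/12.
Fiona predeceased; the 1/4 allotted to Fiona's branch passes to Fiona's issue by representation.
The 1/4 is divided into 4 equal shares of 1/16 among Winifred, Isaac, Martin, Tessa.
Winifred is living and takes 1/16.
Isaac is living and takes 1/16.
Martin is living and takes 1/16.
Tessa is living and takes 1/16.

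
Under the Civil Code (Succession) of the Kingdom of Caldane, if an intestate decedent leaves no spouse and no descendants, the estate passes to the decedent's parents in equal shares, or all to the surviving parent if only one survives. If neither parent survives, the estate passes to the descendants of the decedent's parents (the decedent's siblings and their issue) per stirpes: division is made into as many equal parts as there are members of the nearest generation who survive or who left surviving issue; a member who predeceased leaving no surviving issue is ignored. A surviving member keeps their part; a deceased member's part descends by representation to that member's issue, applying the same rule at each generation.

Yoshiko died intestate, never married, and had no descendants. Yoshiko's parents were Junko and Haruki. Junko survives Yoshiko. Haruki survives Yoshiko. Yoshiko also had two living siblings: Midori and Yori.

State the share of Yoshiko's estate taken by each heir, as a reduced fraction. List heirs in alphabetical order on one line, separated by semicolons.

Haruki 1/2; Junko 1/2

Both parents survive, so Junko and Haruki each take 1/2. The siblings take nothing because a surviving parent has priority.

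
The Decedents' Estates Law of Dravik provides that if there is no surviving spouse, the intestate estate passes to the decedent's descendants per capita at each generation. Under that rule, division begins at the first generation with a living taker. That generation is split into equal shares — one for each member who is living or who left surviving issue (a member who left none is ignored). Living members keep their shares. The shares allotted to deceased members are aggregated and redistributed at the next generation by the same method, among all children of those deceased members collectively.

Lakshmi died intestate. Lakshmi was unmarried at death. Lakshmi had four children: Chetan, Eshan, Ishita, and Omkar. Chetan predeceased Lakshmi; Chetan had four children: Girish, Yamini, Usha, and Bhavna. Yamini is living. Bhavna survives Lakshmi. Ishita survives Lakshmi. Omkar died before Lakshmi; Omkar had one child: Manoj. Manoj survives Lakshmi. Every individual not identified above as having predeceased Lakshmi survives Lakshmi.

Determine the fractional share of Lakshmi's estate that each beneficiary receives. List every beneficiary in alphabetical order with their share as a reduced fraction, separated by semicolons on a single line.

There is no surviving spouse, so the entire estate passes to Lakshmi's descendants per capita at each generation.
At generation 1 (Chetan, Eshan, Ishita, Omkar) there are 4 shares of (1)/4 = 1/4 each.
Living: Eshan and Ishita — each takes 1/4.
Deceased: Chetan and Omkar. Their combined 1/2 is pooled and carried to generation 2.
At generation 2 (Girish, Yamini, Usha, Bhavna, Manoj) there are 5 shares of (1/2)/5 = 1/10 each.
Living: Girish, Yamini, Usha, Bhavna, and Manoj — each takes 1/10.

Bhavna 1/10; Eshan 1/4; Girish 1/10; Ishita 1/4; Manoj 1/10; Usha 1/10; Yamini 1/10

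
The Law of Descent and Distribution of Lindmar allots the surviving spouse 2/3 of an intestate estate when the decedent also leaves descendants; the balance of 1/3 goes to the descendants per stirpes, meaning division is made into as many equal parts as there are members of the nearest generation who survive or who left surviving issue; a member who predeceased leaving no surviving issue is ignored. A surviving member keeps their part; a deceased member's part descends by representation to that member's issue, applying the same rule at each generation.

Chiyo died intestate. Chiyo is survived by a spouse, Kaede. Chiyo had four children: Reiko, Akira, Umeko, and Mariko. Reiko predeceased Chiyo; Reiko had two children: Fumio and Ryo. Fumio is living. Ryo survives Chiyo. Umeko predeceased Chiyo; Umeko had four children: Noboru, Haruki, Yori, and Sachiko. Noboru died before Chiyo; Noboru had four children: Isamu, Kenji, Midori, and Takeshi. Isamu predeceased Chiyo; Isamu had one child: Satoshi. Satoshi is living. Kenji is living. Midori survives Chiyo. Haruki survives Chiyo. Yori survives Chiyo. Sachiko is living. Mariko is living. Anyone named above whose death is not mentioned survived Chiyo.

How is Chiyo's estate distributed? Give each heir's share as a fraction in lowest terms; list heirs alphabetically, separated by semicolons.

Akira 1/12; Fumio 1/24; Haruki 1/48; Kaede 2/3; Kenji 1/192; Mariko 1/12; Midori 1/192; Ryo 1/24; Sachiko 1/48; Satoshi 1/192; Takeshi 1/192; Yori 1/48

Kaede, as surviving spouse, takes 2/3.
The remaining 1/3 passes to Chiyo's descendants per stirpes.
The 1/3 is divided into 4 equal shares of 1/12 among Reiko, Akira, Umeko, Mariko.
Reiko predeceased; the 1/12 allotted to Reiko's branch passes to Reiko's issue by representation.
The 1/12 is divided into 2 equal shares of 1/24 among Fumio, Ryo.
Fumio is living and takes 1/24.
Ryo is living and takes 1/24.
Akira is living and takes 1/12.
Umeko predeceased; the 1/12 allotted to Umeko's branch passes to Umeko's issue by representation.
The 1/12 is divided into 4 equal shares of 1/48 among Noboru, Haruki, Yori, Sachiko.
Noboru predeceased; the 1/48 allotted to Noboru's branch passes to Noboru's issue by representation.
The 1/48 is divided into 4 equal shares of 1/192 among Isamu, Kenji, Midori, Takeshi.
Isamu predeceased; the 1/192 allotted to Isamu's branch passes to Isamu's issue by representation.
Satoshi is the sole taker at this level and receives the full 1/192.
Kenji is living and takes 1/192.
Midori is living and takes 1/192.
Takeshi is living and takes 1/192.
Haruki is living and takes 1/48.
Yori is living and takes 1/48.
Sachiko is living and takes 1/48.
Mariko is living and takes 1/12.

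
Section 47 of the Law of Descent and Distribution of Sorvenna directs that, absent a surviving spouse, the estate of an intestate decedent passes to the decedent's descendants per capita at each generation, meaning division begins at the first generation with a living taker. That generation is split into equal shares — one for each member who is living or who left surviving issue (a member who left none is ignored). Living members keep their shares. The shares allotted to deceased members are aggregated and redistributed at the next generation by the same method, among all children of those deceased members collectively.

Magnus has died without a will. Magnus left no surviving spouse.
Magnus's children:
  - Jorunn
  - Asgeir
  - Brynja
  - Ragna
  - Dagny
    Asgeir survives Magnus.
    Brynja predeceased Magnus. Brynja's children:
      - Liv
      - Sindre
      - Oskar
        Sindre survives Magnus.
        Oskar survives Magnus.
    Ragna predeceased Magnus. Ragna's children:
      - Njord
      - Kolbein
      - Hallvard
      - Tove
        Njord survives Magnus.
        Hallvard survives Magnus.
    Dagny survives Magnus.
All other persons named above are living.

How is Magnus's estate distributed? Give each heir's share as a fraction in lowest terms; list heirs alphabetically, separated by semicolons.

There is no surviving spouse, so the entire estate passes to Magnus's descendants per capita at each generation.
At generation 1 (Jorunn, Asgeir, Brynja, Ragna, Dagny) there are 5 shares of (1)/5 = 1/5 each.
Living: Jorunn, Asgeir, and Dagny — each takes 1/5.
Deceased: Brynja and Ragna. Their combined 2/5 is pooled and carried to generation 2.
At generation 2 (Liv, Sindre, Oskar, Njord, Kolbein, Hallvard, Tove) there are 7 shares of (2/5)/7 = 2/35 each.
Living: Liv, Sindre, Oskar, Njord, Kolbein, Hallvard, and Tove — each takes 2/35.

Asgeir 1/5; Dagny 1/5; Hallvard 2/35; Jorunn 1/5; Kolbein 2/35; Liv 2/35; Njord 2/35; Oskar 2/35; Sindre 2/35; Tove 2/35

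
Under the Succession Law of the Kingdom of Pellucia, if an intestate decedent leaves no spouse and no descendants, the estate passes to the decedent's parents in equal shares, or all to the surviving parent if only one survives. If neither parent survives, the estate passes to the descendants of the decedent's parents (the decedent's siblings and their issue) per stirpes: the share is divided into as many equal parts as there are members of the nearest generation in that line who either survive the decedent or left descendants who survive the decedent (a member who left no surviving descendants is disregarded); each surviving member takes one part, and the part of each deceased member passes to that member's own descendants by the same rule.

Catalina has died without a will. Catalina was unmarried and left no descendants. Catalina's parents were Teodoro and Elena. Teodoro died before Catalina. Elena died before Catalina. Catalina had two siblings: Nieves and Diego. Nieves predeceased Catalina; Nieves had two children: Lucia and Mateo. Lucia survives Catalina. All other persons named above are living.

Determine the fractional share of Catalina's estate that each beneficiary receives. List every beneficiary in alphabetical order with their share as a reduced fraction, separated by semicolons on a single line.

Diego 1/2; Lucia 1/4; Mateo 1/4

Neither parent survives and there are no descendants, so the estate passes to Catalina's siblings and their issue per stirpes.
The estate is divided into 2 equal shares of 1/2 among Nieves, Diego.
Nieves predeceased; the 1/2 allotted to Nieves's branch passes to Nieves's issue by representation.
The 1/2 is divided into 2 equal shares of 1/4 among Lucia, Mateo.
Lucia is living and takes 1/4.
Mateo is living and takes 1/4.
Diego is living and takes 1/2.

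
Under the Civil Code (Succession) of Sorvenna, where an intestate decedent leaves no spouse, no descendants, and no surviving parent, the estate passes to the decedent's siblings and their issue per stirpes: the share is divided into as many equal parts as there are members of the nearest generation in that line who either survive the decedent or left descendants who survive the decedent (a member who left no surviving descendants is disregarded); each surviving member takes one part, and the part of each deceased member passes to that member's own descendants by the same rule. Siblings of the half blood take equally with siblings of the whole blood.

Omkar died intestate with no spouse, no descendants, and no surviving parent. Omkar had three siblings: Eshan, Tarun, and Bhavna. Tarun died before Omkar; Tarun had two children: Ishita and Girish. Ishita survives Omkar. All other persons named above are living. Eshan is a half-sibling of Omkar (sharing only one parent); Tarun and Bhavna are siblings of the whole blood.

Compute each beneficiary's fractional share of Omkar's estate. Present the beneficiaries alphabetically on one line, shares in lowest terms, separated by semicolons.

Bhavna 1/3; Eshan 1/3; Girish 1/6; Ishita 1/6

No spouse, descendants, or parent survives, so the estate passes to Omkar's siblings per stirpes.
Half-blood and whole-blood siblings take equally under the stated rule.
The estate is divided into 3 equal shares of 1/3 among Eshan, Tarun, Bhavna.
Eshan is living and takes 1/3.
Tarun predeceased; the 1/3 allotted to Tarun's branch passes to Tarun's issue by representation.
The 1/3 is divided into 2 equal shares of 1/6 among Ishita, Girish.
Ishita is living and takes 1/6.
Girish is living and takes 1/6.
Bhavna is living and takes 1/3.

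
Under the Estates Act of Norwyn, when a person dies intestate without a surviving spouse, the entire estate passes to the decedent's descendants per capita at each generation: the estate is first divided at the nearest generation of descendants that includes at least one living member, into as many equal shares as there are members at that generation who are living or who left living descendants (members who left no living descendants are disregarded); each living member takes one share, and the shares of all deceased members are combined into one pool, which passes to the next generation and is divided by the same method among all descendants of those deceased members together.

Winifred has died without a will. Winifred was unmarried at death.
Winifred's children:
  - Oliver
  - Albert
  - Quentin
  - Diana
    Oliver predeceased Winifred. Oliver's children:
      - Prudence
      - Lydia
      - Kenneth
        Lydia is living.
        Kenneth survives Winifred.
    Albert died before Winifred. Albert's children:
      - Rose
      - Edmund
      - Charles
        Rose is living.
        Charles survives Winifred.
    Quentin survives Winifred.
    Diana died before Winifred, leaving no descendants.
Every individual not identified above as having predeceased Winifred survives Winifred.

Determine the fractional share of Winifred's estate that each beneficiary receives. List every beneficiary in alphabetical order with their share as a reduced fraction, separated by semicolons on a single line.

Charles 1/9; Edmund 1/9; Kenneth 1/9; Lydia 1/9; Prudence 1/9; Quentin 1/3; Rose 1/9

There is no surviving spouse, so the entire estate passes to Winifred's descendants per capita at each generation.
At generation 1 (Oliver, Albert, Quentin) there are 3 shares of (1)/3 = 1/3 each.
Living: Quentin — each takes 1/3.
Deceased: Oliver and Albert. Their combined 2/3 is pooled and carried to generation 2.
At generation 2 (Prudence, Lydia, Kenneth, Rose, Edmund, Charles) there are 6 shares of (2/3)/6 = 1/9 each.
Living: Prudence, Lydia, Kenneth, Rose, Edmund, and Charles — each takes 1/9.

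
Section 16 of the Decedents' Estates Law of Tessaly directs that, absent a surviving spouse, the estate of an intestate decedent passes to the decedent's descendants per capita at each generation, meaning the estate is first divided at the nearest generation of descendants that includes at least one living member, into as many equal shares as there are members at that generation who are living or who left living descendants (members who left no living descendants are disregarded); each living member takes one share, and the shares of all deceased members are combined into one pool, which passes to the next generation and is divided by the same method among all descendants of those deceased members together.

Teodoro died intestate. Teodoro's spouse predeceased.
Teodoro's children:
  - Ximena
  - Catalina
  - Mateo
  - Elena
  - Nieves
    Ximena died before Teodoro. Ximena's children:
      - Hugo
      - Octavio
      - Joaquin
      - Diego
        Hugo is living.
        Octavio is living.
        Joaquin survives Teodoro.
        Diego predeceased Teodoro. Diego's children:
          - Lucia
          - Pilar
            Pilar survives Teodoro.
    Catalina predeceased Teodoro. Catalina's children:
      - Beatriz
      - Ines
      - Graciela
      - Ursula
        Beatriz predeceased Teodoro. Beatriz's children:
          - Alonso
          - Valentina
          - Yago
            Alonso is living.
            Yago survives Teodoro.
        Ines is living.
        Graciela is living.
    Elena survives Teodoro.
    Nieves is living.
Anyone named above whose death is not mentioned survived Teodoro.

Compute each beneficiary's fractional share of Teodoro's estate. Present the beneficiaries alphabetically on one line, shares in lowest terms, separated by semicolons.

Alonso 1/50; Elena 1/5; Graciela 1/20; Hugo 1/20; Ines 1/20; Joaquin 1/20; Lucia 1/50; Mateo 1/5; Nieves 1/5; Octavio 1/20; Pilar 1/50; Ursula 1/20; Valentina 1/50; Yago 1/50

There is no surviving spouse, so the entire estate passes to Teodoro's descendants per capita at each generation.
At generation 1 (Ximena, Catalina, Mateo, Elena, Nieves) there are 5 shares of (1)/5 = 1/5 each.
Living: Mateo, Elena, and Nieves — each takes 1/5.
Deceased: Ximena and Catalina. Their combined 2/5 is pooled and carried to generation 2.
At generation 2 (Hugo, Octavio, Joaquin, Diego, Beatriz, Ines, Graciela, Ursula) there are 8 shares of (2/5)/8 = 1/20 each.
Living: Hugo, Octavio, Joaquin, Ines, Graciela, and Ursula — each takes 1/20.
Deceased: Diego and Beatriz. Their combined 1/10 is pooled and carried to generation 3.
At generation 3 (Lucia, Pilar, Alonso, Valentina, Yago) there are 5 shares of (1/10)/5 = 1/50 each.
Living: Lucia, Pilar, Alonso, Valentina, and Yago — each takes 1/50.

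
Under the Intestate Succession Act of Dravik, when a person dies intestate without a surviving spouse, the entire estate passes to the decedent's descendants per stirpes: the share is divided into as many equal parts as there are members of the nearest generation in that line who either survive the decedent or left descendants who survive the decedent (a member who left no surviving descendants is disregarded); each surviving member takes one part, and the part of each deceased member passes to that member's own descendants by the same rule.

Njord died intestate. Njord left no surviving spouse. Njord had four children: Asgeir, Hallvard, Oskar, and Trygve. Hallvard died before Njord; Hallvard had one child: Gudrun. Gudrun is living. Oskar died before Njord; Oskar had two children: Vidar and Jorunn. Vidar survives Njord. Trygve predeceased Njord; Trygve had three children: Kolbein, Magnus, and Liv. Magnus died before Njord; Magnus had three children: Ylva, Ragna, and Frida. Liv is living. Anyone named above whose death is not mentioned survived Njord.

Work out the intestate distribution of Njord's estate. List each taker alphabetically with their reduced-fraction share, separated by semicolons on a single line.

Asgeir 1/4; Frida 1/36; Gudrun 1/4; Jorunn 1/8; Kolbein 1/12; Liv 1/12; Ragna 1/36; Vidar 1/8; Ylva 1/36

There is no surviving spouse, so the entire estate passes to Njord's descendants per stirpes.
The estate is divided into 4 equal shares of 1/4 among Asgeir, Hallvard, Oskar, Trygve.
Asgeir is living and takes 1/4.
Hallvard predeceased; the 1/4 allotted to Hallvard's branch passes to Hallvard's issue by representation.
Gudrun is the sole taker at this level and receives the full 1/4.
Oskar predeceased; the 1/4 allotted to Oskar's branch passes to Oskar's issue by representation.
The 1/4 is divided into 2 equal shares of 1/8 among Vidar, Jorunn.
Vidar is living and takes 1/8.
Jorunn is living and takes 1/8.
Trygve predeceased; the 1/4 allotted to Trygve's branch passes to Trygve's issue by representation.
The 1/4 is divided into 3 equal shares of 1/12 among Kolbein, Magnus, Liv.
Kolbein is living and takes 1/12.
Magnus predeceased; the 1/12 allotted to Magnus's branch passes to Magnus's issue by representation.
The 1/12 is divided into 3 equal shares of 1/36 among Ylva, Ragna, Frida.
Ylva is living and takes 1/36.
Ragna is living and takes 1/36.
Frida is living and takes 1/36.
Liv is living and takes 1/12.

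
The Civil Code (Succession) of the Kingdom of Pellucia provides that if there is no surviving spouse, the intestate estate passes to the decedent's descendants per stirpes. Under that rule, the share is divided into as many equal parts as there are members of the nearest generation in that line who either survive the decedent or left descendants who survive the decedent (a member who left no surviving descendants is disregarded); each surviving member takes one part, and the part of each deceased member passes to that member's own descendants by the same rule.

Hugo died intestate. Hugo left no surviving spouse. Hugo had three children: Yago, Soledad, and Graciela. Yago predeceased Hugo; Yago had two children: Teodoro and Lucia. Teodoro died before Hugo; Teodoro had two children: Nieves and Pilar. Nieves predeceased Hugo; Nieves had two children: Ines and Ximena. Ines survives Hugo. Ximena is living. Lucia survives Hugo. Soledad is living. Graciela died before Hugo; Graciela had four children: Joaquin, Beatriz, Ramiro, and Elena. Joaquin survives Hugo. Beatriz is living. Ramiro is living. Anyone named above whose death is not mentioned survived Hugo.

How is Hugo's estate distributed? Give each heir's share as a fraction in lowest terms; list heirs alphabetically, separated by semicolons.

There is no surviving spouse, so the entire estate passes to Hugo's descendants per stirpes.
The estate is divided into 3 equal shares of 1/3 among Yago, Soledad, Graciela.
Yago predeceased; the 1/3 allotted to Yago's branch passes to Yago's issue by representation.
The 1/3 is divided into 2 equal shares of 1/6 among Teodoro, Lucia.
Teodoro predeceased; the 1/6 allotted to Teodoro's branch passes to Teodoro's issue by representation.
The 1/6 is divided into 2 equal shares of 1/12 among Nieves, Pilar.
Nieves predeceased; the 1/12 allotted to Nieves's branch passes to Nieves's issue by representation.
The 1/12 is divided into 2 equal shares of 1/24 among Ines, Ximena.
Ines is living and takes 1/24.
Ximena is living and takes 1/24.
Pilar is living and takes 1/12.
Lucia is living and takes 1/6.
Soledad is living and takes 1/3.
Graciela predeceased; the 1/3 allotted to Graciela's branch passes to Graciela's issue by representation.
The 1/3 is divided into 4 equal shares of 1/12 among Joaquin, Beatriz, Ramiro, Elena.
Joaquin is living and takes 1/12.
Beatriz is living and takes 1/12.
Ramiro is living and takes 1/12.
Elena is living and takes 1/12.

Beatriz 1/12; Elena 1/12; Ines 1/24; Joaquin 1/12; Lucia 1/6; Pilar 1/12; Ramiro 1/12; Soledad 1/3; Ximena 1/24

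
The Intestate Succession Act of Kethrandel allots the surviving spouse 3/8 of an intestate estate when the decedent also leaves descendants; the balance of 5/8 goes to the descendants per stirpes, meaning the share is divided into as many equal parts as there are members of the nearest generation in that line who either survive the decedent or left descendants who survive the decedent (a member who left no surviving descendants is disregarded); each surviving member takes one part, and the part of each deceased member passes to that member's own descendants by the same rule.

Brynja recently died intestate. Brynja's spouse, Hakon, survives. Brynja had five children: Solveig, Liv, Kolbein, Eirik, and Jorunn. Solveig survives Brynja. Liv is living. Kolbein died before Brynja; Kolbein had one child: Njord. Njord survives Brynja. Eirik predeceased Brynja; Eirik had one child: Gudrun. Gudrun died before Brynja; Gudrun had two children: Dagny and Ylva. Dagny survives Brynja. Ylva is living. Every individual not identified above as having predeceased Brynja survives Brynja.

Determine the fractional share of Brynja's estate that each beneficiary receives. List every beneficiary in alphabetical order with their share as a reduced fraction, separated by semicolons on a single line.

Hakon, as surviving spouse, takes 3/8.
The remaining 5/8 passes to Brynja's descendants per stirpes.
The 5/8 is divided into 5 equal shares of 1/8 among Solveig, Liv, Kolbein, Eirik, Jorunn.
Solveig is living and takes 1/8.
Liv is living and takes 1/8.
Kolbein predeceased; the 1/8 allotted to Kolbein's branch passes to Kolbein's issue by representation.
Njord is the sole taker at this level and receives the full 1/8.
Eirik predeceased; the 1/8 allotted to Eirik's branch passes to Eirik's issue by representation.
Gudrun's line is the sole branch at this level, so the full 1/8 passes to Gudrun's issue by representation.
The 1/8 is divided into 2 equal shares of 1/16 among Dagny, Ylva.
Dagny is living and takes 1/16.
Ylva is living and takes 1/16.
Jorunn is living and takes 1/8.

Dagny 1/16; Hakon 3/8; Jorunn 1/8; Liv 1/8; Njord 1/8; Solveig 1/8; Ylva 1/16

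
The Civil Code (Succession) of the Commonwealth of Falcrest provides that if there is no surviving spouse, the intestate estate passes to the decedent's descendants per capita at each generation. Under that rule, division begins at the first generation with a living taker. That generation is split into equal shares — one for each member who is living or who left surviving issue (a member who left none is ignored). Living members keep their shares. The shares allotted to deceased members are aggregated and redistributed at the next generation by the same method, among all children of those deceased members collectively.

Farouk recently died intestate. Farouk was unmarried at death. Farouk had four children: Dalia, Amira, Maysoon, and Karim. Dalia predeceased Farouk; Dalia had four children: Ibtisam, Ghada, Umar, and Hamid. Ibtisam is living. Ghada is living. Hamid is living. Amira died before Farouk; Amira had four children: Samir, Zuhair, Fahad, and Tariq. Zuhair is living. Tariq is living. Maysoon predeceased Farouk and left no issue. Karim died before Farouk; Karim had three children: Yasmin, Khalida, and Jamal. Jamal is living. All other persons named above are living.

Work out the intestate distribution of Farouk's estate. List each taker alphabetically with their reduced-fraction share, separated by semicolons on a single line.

Fahad 1/11; Ghada 1/11; Hamid 1/11; Ibtisam 1/11; Jamal 1/11; Khalida 1/11; Samir 1/11; Tariq 1/11; Umar 1/11; Yasmin 1/11; Zuhair 1/11

There is no surviving spouse, so the entire estate passes to Farouk's descendants per capita at each generation.
No one at generation 1 (Dalia, Amira, Karim) is living; moving to the next generation.
At generation 2 (Ibtisam, Ghada, Umar, Hamid, Samir, Zuhair, Fahad, Tariq, Yasmin, Khalida, Jamal) there are 11 shares of (1)/11 = 1/11 each.
Living: Ibtisam, Ghada, Umar, Hamid, Samir, Zuhair, Fahad, Tariq, Yasmin, Khalida, and Jamal — each takes 1/11.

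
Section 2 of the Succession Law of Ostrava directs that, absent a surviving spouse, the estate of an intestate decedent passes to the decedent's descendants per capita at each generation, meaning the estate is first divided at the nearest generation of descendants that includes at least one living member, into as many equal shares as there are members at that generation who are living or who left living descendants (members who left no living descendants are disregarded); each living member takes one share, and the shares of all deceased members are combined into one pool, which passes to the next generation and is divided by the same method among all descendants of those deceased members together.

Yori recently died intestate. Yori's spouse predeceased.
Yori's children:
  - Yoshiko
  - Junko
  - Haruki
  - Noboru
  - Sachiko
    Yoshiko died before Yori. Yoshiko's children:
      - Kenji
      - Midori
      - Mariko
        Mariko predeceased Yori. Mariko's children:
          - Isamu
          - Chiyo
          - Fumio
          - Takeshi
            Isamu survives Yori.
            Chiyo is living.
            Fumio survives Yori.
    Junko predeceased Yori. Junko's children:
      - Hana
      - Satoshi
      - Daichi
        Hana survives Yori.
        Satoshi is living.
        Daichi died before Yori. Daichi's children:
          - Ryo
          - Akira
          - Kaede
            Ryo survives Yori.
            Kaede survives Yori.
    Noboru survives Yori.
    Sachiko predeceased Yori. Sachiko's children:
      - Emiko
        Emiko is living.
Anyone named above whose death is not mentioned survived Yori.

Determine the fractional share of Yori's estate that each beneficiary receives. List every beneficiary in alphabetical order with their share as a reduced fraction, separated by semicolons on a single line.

Akira 6/245; Chiyo 6/245; Emiko 3/35; Fumio 6/245; Hana 3/35; Haruki 1/5; Isamu 6/245; Kaede 6/245; Kenji 3/35; Midori 3/35; Noboru 1/5; Ryo 6/245; Satoshi 3/35; Takeshi 6/245

There is no surviving spouse, so the entire estate passes to Yori's descendants per capita at each generation.
At generation 1 (Yoshiko, Junko, Haruki, Noboru, Sachiko) there are 5 shares of (1)/5 = 1/5 each.
Living: Haruki and Noboru — each takes 1/5.
Deceased: Yoshiko, Junko, and Sachiko. Their combined 3/5 is pooled and carried to generation 2.
At generation 2 (Kenji, Midori, Mariko, Hana, Satoshi, Daichi, Emiko) there are 7 shares of (3/5)/7 = 3/35 each.
Living: Kenji, Midori, Hana, Satoshi, and Emiko — each takes 3/35.
Deceased: Mariko and Daichi. Their combined 6/35 is pooled and carried to generation 3.
At generation 3 (Isamu, Chiyo, Fumio, Takeshi, Ryo, Akira, Kaede) there are 7 shares of (6/35)/7 = 6/245 each.
Living: Isamu, Chiyo, Fumio, Takeshi, Ryo, Akira, and Kaede — each takes 6/245.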